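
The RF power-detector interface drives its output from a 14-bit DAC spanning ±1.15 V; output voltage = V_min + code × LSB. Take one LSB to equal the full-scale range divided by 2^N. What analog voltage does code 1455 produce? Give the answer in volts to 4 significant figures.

The full-scale span is 1.15 − (-1.15) = 2.3 V. LSB = 2.3 V / 2^14.
V_out = -1.15 + 1455 × (2.3/16384) V
      = -1.15 V + 0.204254 V = -0.945746 V.

-0.9457 V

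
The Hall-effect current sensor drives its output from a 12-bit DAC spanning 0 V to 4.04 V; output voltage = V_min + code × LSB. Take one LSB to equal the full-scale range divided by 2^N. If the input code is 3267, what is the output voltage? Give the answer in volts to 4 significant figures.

3.222 V

Span = 4.04 V. LSB = 4.04 V / 2^12.
Output = V_min + (3267/4096) × range = 0 + 0.797607 × 4.04 V
      = 0 + 3.22233 = 3.22233 V.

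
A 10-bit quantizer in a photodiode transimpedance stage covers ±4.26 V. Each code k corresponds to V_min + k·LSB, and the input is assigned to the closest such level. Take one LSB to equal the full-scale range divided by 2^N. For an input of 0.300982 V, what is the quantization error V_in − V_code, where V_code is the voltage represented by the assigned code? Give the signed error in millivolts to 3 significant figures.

+1.45 mV

Range = 4.26 − (-4.26) = 8.52 V. LSB = 8.52 V / 2^10 ≈ 8.320 mV.
(V_in − V_min)/LSB = (0.300982 − (-4.26)) × 1024/8.52 = 548.1744 → nearest code k = 548.
V_code = -4.26 + (548/1024) × 8.52 = 0.2995312500 V.
V_in − V_code = 0.300982 − (0.2995312500) = +1.45 mV.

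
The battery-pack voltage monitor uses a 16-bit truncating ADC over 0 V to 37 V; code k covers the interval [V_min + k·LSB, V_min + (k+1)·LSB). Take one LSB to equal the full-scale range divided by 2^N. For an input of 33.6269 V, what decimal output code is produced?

Full-scale range = 37 V. LSB = 37 V / 2^16 ≈ 0.5646 mV.
code = ⌊(V_in − V_min)/LSB⌋ = ⌊(V_in − V_min) × 2^16 / range⌋
     = ⌊(33.6269 − (0)) × 65536 / 37⌋ = ⌊33.6269 × 65536/37⌋
     = ⌊59561.419⌋ = 59561.

59561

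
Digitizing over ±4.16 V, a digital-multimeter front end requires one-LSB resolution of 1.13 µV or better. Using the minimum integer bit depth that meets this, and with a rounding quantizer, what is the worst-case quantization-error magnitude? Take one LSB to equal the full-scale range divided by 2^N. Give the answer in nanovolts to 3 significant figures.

The full-scale span is 4.16 − (-4.16) = 8.32 V.
8.32 V / 1.13 µV = 7.363e6. Since 2^22 = 4194304 and 2^23 = 8388608, N = 23.
Step size = 8.32/8388608 V = 0.99182 µV.
Half an LSB is 496 nV.

496 nV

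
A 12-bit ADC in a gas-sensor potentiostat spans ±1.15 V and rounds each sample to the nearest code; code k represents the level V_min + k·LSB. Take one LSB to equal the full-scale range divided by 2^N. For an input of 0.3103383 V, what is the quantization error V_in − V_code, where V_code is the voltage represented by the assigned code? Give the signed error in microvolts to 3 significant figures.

−184 µV

Full-scale range = 1.15 V − (-1.15 V) = 2.3 V. LSB = 2.3 V / 2^12 ≈ 0.5615 mV.
(V_in − V_min)/LSB = (0.3103383 − (-1.15)) × 4096/2.3 = 2600.6720 → nearest code k = 2601.
V_code = V_min + k × range/2^12 = -1.15 + 2601 × 2.3/4096 = 0.3105224609 V.
Error = V_in − V_code = 0.3103383 − (0.3105224609) = −184 µV.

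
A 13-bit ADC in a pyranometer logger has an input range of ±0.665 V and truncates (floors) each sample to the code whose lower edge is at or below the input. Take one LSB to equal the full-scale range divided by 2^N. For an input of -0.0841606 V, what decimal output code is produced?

3577

Range = 0.665 − (-0.665) = 1.33 V. LSB = 1.33 V / 2^13 ≈ 162.4 µV.
code = ⌊(V_in − V_min)/LSB⌋ = ⌊(V_in − V_min) × 2^13 / range⌋
     = ⌊(-0.0841606 − (-0.665)) × 8192 / 1.33⌋ = ⌊0.5808394 × 8192/1.33⌋
     = ⌊3577.621⌋ = 3577.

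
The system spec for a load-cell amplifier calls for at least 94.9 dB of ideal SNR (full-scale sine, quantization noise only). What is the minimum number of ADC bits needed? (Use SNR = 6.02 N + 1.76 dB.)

N ≥ (94.9 − 1.76)/6.02 = 15.472 → N_min = 16.

16 bits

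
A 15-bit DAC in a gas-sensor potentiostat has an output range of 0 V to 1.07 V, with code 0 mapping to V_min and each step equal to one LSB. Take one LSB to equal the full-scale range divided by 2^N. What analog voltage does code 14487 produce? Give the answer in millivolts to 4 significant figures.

Range is 1.07 V. LSB = 1.07 V / 2^15.
Output = V_min + (14487/32768) × range = 0 + 0.442108 × 1.07 V
      = 0 V + 0.473056 V = 0.473056 V.

473.1 mV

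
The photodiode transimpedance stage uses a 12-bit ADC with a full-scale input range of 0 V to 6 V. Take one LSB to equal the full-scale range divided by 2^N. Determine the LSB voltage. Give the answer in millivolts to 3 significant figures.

1.46 mV

Span = 6 V.
There are 2^12 = 4096 steps.
LSB = 6 V ÷ 2^12 = 6/4096 V = 1.46 mV.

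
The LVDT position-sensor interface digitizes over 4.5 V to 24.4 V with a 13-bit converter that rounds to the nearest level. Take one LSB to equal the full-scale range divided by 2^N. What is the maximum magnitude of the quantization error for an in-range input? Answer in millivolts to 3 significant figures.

1.21 mV

Full-scale range = 24.4 V − (4.5 V) = 19.9 V.
One LSB is 19.9 V / 8192 = 2.4292 mV.
Worst-case error for round-to-nearest is half an LSB: 1.21 mV.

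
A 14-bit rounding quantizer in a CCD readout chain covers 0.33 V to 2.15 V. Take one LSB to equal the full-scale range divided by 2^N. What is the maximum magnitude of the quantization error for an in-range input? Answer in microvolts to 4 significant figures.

The full-scale span is 2.15 − (0.33) = 1.82 V.
LSB = 1.82 V / 2^14 = 111.084 µV.
Worst-case error for round-to-nearest is half an LSB: 55.54 µV.

55.54 µV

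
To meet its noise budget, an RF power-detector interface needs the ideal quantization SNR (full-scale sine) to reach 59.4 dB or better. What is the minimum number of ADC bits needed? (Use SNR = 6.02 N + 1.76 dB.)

6.02 N + 1.76 ≥ 59.4 gives N ≥ 9.575, so the minimum integer is 10.

10 bits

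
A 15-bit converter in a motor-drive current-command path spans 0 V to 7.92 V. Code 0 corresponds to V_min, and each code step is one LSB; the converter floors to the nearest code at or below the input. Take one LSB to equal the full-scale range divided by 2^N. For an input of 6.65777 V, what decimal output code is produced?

27545

Full-scale range = 7.92 V. LSB = 7.92 V / 2^15 ≈ 241.7 µV.
(V_in − V_min) × 2^15/range = (6.65777 − (0)) × 32768/7.92 = 27545.683.
Floor → code = 27545.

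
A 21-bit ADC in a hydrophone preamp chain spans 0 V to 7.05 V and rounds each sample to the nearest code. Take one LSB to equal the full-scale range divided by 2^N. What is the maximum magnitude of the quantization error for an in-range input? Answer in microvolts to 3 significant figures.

1.68 µV

Full-scale range = 7.05 V.
LSB = 7.05 V ÷ 2^21 = 7.05/2097152 V = 3.3617 µV.
A rounding quantizer has |error| ≤ LSB/2 = 1.68 µV.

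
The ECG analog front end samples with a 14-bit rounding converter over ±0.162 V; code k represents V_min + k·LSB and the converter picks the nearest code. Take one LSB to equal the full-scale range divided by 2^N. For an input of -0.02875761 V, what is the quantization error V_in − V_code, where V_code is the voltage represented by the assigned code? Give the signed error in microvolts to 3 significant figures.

Full-scale range = 0.162 V − (-0.162 V) = 0.324 V. LSB = 0.324 V / 2^14 ≈ 19.78 µV.
Position in LSBs: (-0.02875761 − (-0.162)) × 16384/0.324 = 6737.7880; rounding gives k = 6738.
Reconstructed level: -0.162 + 6738 × 0.324/16384 V = -0.028753417969 V.
Error = V_in − V_code = -0.02875761 − (-0.028753417969) = −4.19 µV.

−4.19 µV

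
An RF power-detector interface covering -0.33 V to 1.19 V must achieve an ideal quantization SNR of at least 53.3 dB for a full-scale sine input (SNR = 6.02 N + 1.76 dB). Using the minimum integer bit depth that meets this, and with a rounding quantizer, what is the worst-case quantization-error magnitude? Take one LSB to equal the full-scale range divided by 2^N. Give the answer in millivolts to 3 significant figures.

Range = 1.19 − (-0.33) = 1.52 V.
N ≥ (53.3 − 1.76)/6.02 = 8.561 → N_min = 9.
Step size = 1.52/512 V = 2.9688 mV.
|e|_max = LSB/2 = 1.48 mV.

1.48 mV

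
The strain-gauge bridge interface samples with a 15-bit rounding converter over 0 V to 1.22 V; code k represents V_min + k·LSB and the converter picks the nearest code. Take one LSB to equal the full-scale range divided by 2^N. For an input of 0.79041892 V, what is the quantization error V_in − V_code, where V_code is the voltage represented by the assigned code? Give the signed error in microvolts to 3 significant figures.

−4.66 µV

Span = 1.22 V. LSB = 1.22 V / 2^15 ≈ 37.23 µV.
(V_in − V_min)/LSB = (0.79041892 − (0)) × 32768/1.22 = 21229.8747 → nearest code k = 21230.
Reconstructed level: 0 + 21230 × 1.22/32768 V = 0.79042358398 V.
e = 0.79041892 − (0.79042358398) = −4.66 µV.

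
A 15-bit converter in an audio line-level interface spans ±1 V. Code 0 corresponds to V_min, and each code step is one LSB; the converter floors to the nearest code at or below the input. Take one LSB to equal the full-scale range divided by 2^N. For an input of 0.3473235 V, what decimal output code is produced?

Full-scale range = 1 V − (-1 V) = 2 V. LSB = 2 V / 2^15 ≈ 61.04 µV.
(V_in − V_min) × 2^15/range = (0.3473235 − (-1)) × 32768/2 = 22074.548.
Floor → code = 22074.

22074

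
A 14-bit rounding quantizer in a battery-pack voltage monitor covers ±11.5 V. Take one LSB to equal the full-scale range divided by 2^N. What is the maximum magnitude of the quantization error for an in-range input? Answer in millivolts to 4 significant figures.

Range = 11.5 − (-11.5) = 23 V.
One LSB is 23 V / 16384 = 1.40381 mV.
|e|_max = LSB/2 = 0.7019 mV.

0.7019 mV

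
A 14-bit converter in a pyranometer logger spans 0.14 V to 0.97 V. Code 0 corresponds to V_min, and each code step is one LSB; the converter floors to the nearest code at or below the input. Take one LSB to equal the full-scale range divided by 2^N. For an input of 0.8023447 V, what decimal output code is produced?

The full-scale span is 0.97 − (0.14) = 0.83 V. LSB = 0.83 V / 2^14 ≈ 50.66 µV.
V_in − V_min = 0.8023447 − (0.14) = 0.6623447 V.
Divide by LSB: 0.6623447 × 16384/0.83 = 13074.5248.
Truncating gives code 13074.

13074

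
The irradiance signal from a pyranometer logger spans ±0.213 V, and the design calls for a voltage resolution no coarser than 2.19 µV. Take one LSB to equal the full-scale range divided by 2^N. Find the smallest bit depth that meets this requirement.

18 bits

Span: 0.213 V − (-0.213 V) = 0.426 V.
Required number of levels: 0.426/2.19 µV = 194520; smallest N with 2^N ≥ that is 18.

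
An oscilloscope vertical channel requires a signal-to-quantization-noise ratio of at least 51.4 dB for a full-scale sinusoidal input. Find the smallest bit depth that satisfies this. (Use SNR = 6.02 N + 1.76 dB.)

9 bits

6.02 N + 1.76 ≥ 51.4 gives N ≥ 8.246, so the minimum integer is 9.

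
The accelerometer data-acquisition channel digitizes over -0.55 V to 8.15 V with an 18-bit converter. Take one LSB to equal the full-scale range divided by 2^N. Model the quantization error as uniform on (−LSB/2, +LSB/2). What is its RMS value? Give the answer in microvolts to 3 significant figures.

9.58 µV

Range = 8.15 − (-0.55) = 8.7 V.
One LSB is 8.7 V / 262144 = 33.188 µV.
For a uniform distribution on [−LSB/2, +LSB/2], V_rms = LSB/√12 = 33.188 µV/3.4641 = 9.58 µV.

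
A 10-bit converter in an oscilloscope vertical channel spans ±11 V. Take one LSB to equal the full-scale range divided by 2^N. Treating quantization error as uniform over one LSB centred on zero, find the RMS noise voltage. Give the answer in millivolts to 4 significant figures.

Full-scale range = 11 V − (-11 V) = 22 V.
Step size = 22/1024 V = 21.4844 mV.
RMS of a uniform error over width LSB is LSB/√12 = 6.202 mV.

6.202 mV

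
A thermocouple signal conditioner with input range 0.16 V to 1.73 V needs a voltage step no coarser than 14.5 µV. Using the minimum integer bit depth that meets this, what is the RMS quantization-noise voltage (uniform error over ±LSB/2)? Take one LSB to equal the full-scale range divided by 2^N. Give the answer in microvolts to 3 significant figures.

The full-scale span is 1.73 − (0.16) = 1.57 V.
Required number of levels: 1.57/14.5 µV = 108280; smallest N with 2^N ≥ that is 17.
One LSB is 1.57 V / 131072 = 11.978 µV.
RMS noise = LSB/√12 = 3.46 µV.

3.46 µV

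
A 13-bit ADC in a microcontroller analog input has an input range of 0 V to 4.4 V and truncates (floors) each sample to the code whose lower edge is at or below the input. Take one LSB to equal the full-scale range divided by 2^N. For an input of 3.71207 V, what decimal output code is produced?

Span = 4.4 V. LSB = 4.4 V / 2^13 ≈ 0.5371 mV.
(V_in − V_min) × 2^13/range = (3.71207 − (0)) × 8192/4.4 = 6911.199.
Floor → code = 6911.

6911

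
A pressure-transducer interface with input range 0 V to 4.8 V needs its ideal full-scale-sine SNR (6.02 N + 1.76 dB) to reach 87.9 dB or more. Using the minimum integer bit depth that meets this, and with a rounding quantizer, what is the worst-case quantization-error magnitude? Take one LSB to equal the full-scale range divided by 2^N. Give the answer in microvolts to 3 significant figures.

Range is 4.8 V.
Solving 6.02 N ≥ 87.9 − 1.76: N ≥ 14.309. Round up → N = 15.
One LSB is 4.8 V / 32768 = 146.48 µV.
Half an LSB is 73.2 µV.

73.2 µV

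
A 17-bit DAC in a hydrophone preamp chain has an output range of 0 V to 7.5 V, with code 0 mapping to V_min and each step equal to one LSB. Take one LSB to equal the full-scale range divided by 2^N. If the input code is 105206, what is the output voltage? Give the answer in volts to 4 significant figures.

Full-scale range = 7.5 V. LSB = 7.5 V / 2^17.
Output = V_min + (105206/131072) × range = 0 + 0.802658 × 7.5 V
      = 0 V + 6.01994 V = 6.01994 V.

6.020 V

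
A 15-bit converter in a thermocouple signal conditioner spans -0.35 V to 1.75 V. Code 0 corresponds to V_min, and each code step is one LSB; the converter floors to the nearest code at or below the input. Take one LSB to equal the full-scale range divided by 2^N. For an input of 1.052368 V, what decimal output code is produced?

21882

The full-scale span is 1.75 − (-0.35) = 2.1 V. LSB = 2.1 V / 2^15 ≈ 64.09 µV.
V_in − V_min = 1.052368 − (-0.35) = 1.402368 V.
Divide by LSB: 1.402368 × 32768/2.1 = 21882.2832.
Truncating gives code 21882.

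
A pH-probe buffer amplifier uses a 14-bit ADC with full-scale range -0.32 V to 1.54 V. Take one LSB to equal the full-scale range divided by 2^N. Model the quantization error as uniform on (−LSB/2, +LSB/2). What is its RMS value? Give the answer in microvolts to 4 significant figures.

32.77 µV

Range = 1.54 − (-0.32) = 1.86 V.
LSB = 1.86 V / 2^14 = 113.525 µV.
For a uniform distribution on [−LSB/2, +LSB/2], V_rms = LSB/√12 = 113.525 µV/3.4641 = 32.77 µV.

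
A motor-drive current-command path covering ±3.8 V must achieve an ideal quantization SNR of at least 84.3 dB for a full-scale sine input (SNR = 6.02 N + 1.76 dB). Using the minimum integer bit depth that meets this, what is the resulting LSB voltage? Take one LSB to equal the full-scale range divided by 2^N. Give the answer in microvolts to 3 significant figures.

464 µV

Span: 3.8 V − (-3.8 V) = 7.6 V.
Solving 6.02 N ≥ 84.3 − 1.76: N ≥ 13.711. Round up → N = 14.
LSB = 7.6 V / 2^14 = 464 µV.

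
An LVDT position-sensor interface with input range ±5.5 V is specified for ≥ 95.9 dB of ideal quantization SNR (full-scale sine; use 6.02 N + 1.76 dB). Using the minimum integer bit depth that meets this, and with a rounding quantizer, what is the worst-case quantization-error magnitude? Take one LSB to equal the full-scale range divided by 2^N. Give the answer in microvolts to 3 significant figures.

Span: 5.5 V − (-5.5 V) = 11 V.
N ≥ (95.9 − 1.76)/6.02 = 15.638 → N_min = 16.
LSB = 11 V / 2^16 = 167.85 µV.
|e|_max = LSB/2 = 83.9 µV.

83.9 µV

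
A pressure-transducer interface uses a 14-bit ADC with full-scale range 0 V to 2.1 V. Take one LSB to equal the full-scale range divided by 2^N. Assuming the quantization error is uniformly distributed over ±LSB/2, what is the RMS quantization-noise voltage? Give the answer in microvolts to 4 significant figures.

37.00 µV

V_FS = 2.1 V.
LSB = 2.1 V ÷ 2^14 = 2.1/16384 V = 128.174 µV.
V_rms = LSB/√12 = 128.174 µV / √12 = 37.00 µV.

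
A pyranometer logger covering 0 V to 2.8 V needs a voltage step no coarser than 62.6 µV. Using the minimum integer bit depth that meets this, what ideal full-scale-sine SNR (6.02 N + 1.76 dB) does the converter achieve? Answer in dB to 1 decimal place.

V_FS = 2.8 V.
Levels needed ≥ 2.8/62.6 µV = 44730. 2^16 = 65536 suffices, so N_min = 16.
Ideal SNR at N = 16: 6.02·16 + 1.76 = 98.1 dB.

98.1 dB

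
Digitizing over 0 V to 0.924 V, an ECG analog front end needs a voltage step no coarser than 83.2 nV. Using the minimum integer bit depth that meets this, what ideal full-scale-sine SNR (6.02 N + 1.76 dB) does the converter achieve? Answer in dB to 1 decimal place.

146.2 dB

Full-scale range = 0.924 V.
Required number of levels: 0.924/83.2 nV = 1.1106e7; smallest N with 2^N ≥ that is 24.
6.02(24) + 1.76 = 146.24 dB.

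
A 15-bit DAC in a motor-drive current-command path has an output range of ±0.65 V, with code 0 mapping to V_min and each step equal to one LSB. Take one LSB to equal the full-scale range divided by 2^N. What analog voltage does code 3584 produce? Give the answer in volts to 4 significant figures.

Span: 0.65 V − (-0.65 V) = 1.3 V. LSB = 1.3 V / 2^15.
V_out = V_min + code × LSB = -0.65 V + 3584 × 1.3 V / 32768
      = -0.65 V + 0.142188 V = -0.507813 V.

-0.5078 V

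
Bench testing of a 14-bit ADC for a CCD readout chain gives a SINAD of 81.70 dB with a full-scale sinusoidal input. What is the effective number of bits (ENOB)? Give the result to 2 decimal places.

ENOB = (81.70 − 1.76)/6.02 = 13.2791 bits.

13.28 bits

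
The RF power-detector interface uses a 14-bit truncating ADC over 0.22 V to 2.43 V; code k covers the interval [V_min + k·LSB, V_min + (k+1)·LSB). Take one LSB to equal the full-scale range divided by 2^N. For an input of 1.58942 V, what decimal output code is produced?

Range = 2.43 − (0.22) = 2.21 V. LSB = 2.21 V / 2^14 ≈ 134.9 µV.
V_in − V_min = 1.58942 − (0.22) = 1.36942 V.
Divide by LSB: 1.36942 × 16384/2.21 = 10152.2974.
Truncating gives code 10152.

10152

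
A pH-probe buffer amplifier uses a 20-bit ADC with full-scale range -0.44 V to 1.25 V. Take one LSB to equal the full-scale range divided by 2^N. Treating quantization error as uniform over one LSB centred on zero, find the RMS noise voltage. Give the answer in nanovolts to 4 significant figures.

465.3 nV

Range = 1.25 − (-0.44) = 1.69 V.
Step size = 1.69/1048576 V = 1.61171 µV.
For a uniform distribution on [−LSB/2, +LSB/2], V_rms = LSB/√12 = 1.61171 µV/3.4641 = 465.3 nV.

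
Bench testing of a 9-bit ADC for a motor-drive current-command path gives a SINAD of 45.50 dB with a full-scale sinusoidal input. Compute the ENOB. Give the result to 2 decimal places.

(45.50 − 1.76) / 6.02 = 43.74/6.02 = 7.2658 effective bits.

7.27 bits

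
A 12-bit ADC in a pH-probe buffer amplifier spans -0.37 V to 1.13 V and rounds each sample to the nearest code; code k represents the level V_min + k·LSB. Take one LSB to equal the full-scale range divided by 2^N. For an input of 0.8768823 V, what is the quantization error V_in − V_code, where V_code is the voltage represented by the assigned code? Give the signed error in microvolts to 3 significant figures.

−65.9 µV

Full-scale range = 1.13 V − (-0.37 V) = 1.5 V. LSB = 1.5 V / 2^12 ≈ 366.2 µV.
(0.8768823 − (-0.37)) / LSB = 1.2468823 × 4096/1.5 = 3404.8199. Nearest integer: k = 3405.
Reconstructed level: -0.37 + 3405 × 1.5/4096 V = 0.8769482422 V.
e = 0.8768823 − (0.8769482422) = −65.9 µV.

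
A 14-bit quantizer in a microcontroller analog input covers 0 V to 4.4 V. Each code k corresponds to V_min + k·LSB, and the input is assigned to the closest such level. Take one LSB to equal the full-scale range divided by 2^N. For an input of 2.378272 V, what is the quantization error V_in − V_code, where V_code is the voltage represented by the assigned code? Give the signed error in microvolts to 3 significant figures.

Full-scale range = 4.4 V. LSB = 4.4 V / 2^14 ≈ 268.6 µV.
Position in LSBs: (2.378272 − (0)) × 16384/4.4 = 8855.8201; rounding gives k = 8856.
V_code = V_min + k × range/2^14 = 0 + 8856 × 4.4/16384 = 2.3783203125 V.
V_in − V_code = 2.378272 − (2.3783203125) = −48.3 µV.

−48.3 µV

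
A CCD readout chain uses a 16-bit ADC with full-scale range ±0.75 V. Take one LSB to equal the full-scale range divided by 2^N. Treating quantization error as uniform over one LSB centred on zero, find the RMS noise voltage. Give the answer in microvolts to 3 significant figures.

The full-scale span is 0.75 − (-0.75) = 1.5 V.
Step size = 1.5/65536 V = 22.888 µV.
V_rms = LSB/√12 = 22.888 µV / √12 = 6.61 µV.

6.61 µV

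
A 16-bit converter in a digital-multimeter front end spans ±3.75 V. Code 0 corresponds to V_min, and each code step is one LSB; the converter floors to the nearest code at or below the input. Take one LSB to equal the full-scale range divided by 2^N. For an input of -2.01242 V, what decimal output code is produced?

15183

The full-scale span is 3.75 − (-3.75) = 7.5 V. LSB = 7.5 V / 2^16 ≈ 114.4 µV.
(V_in − V_min) × 2^16/range = (-2.01242 − (-3.75)) × 65536/7.5 = 15183.206.
Floor → code = 15183.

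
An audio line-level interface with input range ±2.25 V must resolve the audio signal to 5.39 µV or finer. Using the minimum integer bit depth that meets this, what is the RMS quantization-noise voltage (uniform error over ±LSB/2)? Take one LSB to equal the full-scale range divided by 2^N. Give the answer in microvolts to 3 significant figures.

1.24 µV

Full-scale range = 2.25 V − (-2.25 V) = 4.5 V.
Required number of levels: 4.5/5.39 µV = 834880; smallest N with 2^N ≥ that is 20.
LSB = 4.5 V ÷ 2^20 = 4.5/1048576 V = 4.2915 µV.
σ_q = LSB/√12 = 4.2915 µV/3.4641 = 1.24 µV.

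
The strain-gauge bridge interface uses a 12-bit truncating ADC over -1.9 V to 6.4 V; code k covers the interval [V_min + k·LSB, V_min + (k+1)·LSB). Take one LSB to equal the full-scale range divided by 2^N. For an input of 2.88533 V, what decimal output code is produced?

2361

The full-scale span is 6.4 − (-1.9) = 8.3 V. LSB = 8.3 V / 2^12 ≈ 2.026 mV.
code = ⌊(V_in − V_min)/LSB⌋ = ⌊(V_in − V_min) × 2^12 / range⌋
     = ⌊(2.88533 − (-1.9)) × 4096 / 8.3⌋ = ⌊4.78533 × 4096/8.3⌋
     = ⌊2361.532⌋ = 2361.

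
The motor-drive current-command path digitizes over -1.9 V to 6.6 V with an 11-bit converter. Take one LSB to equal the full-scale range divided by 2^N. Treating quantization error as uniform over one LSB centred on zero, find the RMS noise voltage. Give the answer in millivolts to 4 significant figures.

1.198 mV

Full-scale range = 6.6 V − (-1.9 V) = 8.5 V.
One LSB is 8.5 V / 2048 = 4.15039 mV.
V_rms = LSB/√12 = 4.15039 mV / √12 = 1.198 mV.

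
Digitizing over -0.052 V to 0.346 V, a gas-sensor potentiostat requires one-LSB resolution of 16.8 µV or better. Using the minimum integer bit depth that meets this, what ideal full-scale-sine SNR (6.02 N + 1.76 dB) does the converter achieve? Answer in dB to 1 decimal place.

92.1 dB

The full-scale span is 0.346 − (-0.052) = 0.398 V.
Levels needed ≥ 0.398/16.8 µV = 23690. 2^15 = 32768 suffices, so N_min = 15.
6.02(15) + 1.76 = 92.06 dB.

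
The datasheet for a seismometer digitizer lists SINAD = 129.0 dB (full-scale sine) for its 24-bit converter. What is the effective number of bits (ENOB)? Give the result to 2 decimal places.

21.14 bits

(129.0 − 1.76) / 6.02 = 127.24/6.02 = 21.1362 effective bits.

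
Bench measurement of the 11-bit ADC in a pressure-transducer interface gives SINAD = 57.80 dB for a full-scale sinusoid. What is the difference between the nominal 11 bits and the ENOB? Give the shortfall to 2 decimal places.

Effective bits = (57.80 − 1.76)/6.02 = 9.3090.
Shortfall = 11 − 9.3090 = 1.6910 bits.

1.69 bits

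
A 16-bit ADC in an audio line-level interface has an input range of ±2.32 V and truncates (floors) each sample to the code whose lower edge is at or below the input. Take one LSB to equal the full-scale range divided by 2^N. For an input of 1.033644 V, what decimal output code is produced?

Span: 2.32 V − (-2.32 V) = 4.64 V. LSB = 4.64 V / 2^16 ≈ 70.80 µV.
code = ⌊(V_in − V_min)/LSB⌋ = ⌊(V_in − V_min) × 2^16 / range⌋
     = ⌊(1.033644 − (-2.32)) × 65536 / 4.64⌋ = ⌊3.353644 × 65536/4.64⌋
     = ⌊47367.330⌋ = 47367.

47367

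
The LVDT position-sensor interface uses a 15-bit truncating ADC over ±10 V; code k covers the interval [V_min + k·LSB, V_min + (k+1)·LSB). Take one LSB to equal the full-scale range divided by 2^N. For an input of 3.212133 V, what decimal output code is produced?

Range = 10 − (-10) = 20 V. LSB = 20 V / 2^15 ≈ 0.6104 mV.
code = ⌊(V_in − V_min)/LSB⌋ = ⌊(V_in − V_min) × 2^15 / range⌋
     = ⌊(3.212133 − (-10)) × 32768 / 20⌋ = ⌊13.212133 × 32768/20⌋
     = ⌊21646.759⌋ = 21646.

21646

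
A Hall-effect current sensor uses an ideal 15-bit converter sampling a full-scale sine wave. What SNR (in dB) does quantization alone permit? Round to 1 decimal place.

92.1 dB

6.02(15) + 1.76 = 90.30 + 1.76 = 92.06 dB.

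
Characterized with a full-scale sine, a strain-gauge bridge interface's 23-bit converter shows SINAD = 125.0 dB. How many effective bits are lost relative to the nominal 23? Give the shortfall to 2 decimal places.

2.53 bits

ENOB = (SINAD − 1.76)/6.02 = (125.0 − 1.76)/6.02 = 20.4718 bits.
Shortfall = 23 − 20.4718 = 2.5282 bits.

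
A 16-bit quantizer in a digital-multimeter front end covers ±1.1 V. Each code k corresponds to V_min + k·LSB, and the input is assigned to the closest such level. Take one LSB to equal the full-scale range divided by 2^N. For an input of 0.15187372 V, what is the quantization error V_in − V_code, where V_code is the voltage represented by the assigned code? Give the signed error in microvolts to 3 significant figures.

+6.04 µV

Full-scale range = 1.1 V − (-1.1 V) = 2.2 V. LSB = 2.2 V / 2^16 ≈ 33.57 µV.
(V_in − V_min)/LSB = (0.15187372 − (-1.1)) × 65536/2.2 = 37292.1801 → nearest code k = 37292.
Reconstructed level: -1.1 + 37292 × 2.2/65536 V = 0.15186767578 V.
Error = V_in − V_code = 0.15187372 − (0.15186767578) = +6.04 µV.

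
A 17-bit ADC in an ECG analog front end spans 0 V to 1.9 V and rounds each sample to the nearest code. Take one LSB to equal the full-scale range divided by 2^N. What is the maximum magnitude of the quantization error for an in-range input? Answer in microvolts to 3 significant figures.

Span = 1.9 V.
LSB = 1.9 V ÷ 2^17 = 1.9/131072 V = 14.496 µV.
Worst-case error for round-to-nearest is half an LSB: 7.25 µV.

7.25 µV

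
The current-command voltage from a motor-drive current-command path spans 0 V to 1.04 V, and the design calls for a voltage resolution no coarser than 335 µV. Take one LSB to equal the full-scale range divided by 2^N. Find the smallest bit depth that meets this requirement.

12 bits

Full-scale range = 1.04 V.
Levels needed ≥ 1.04/335 µV = 3104. 2^12 = 4096 suffices, so N_min = 12.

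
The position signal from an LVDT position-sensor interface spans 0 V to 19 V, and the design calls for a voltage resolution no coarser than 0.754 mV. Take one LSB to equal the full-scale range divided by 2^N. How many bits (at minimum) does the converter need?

V_FS = 19 V.
Need 2^N ≥ 19 V / 0.754 mV = 25200 → N_min = 15.

15 bits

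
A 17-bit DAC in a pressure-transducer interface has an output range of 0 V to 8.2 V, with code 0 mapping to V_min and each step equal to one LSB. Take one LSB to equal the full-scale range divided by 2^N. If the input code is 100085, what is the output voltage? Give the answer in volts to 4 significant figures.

Range is 8.2 V. LSB = 8.2 V / 2^17.
V_out = 0 + 100085 × (8.2/131072) V
      = 0 V + 6.26142 V = 6.26142 V.

6.261 V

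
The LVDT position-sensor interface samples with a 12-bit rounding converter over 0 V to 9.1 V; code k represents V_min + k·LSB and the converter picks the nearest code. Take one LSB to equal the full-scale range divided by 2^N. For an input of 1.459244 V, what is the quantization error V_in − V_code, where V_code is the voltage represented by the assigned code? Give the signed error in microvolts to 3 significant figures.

−400 µV

Span = 9.1 V. LSB = 9.1 V / 2^12 ≈ 2.222 mV.
(V_in − V_min)/LSB = (1.459244 − (0)) × 4096/9.1 = 656.8202 → nearest code k = 657.
V_code = V_min + k × range/2^12 = 0 + 657 × 9.1/4096 = 1.459643555 V.
e = 1.459244 − (1.459643555) = −400 µV.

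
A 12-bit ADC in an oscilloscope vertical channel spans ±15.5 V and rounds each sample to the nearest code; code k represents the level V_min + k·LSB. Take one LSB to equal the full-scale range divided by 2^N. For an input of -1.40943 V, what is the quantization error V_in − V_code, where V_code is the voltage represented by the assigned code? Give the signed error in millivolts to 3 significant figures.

−1.72 mV

Range = 15.5 − (-15.5) = 31 V. LSB = 31 V / 2^12 ≈ 7.568 mV.
(V_in − V_min)/LSB = (-1.40943 − (-15.5)) × 4096/31 = 1861.7734 → nearest code k = 1862.
Reconstructed level: -15.5 + 1862 × 31/4096 V = -1.407714844 V.
V_in − V_code = -1.40943 − (-1.407714844) = −1.72 mV.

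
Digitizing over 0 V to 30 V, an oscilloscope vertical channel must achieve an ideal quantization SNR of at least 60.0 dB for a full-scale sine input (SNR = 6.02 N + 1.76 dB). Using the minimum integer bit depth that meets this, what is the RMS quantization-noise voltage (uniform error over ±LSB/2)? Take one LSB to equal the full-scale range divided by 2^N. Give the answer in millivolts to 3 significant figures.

8.46 mV

V_FS = 30 V.
Required N = ⌈(60.0 − 1.76)/6.02⌉ = ⌈9.674⌉ = 10.
One LSB is 30 V / 1024 = 29.297 mV.
RMS noise = LSB/√12 = 8.46 mV.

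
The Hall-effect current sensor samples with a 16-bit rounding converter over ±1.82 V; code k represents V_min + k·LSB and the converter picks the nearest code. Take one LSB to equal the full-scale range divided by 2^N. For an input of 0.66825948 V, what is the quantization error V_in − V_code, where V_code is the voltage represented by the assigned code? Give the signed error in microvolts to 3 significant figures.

Span: 1.82 V − (-1.82 V) = 3.64 V. LSB = 3.64 V / 2^16 ≈ 55.54 µV.
(0.66825948 − (-1.82)) / LSB = 2.48825948 × 65536/3.64 = 44799.6080. Nearest integer: k = 44800.
Reconstructed level: -1.82 + 44800 × 3.64/65536 V = 0.66828125000 V.
V_in − V_code = 0.66825948 − (0.66828125000) = −21.8 µV.

−21.8 µV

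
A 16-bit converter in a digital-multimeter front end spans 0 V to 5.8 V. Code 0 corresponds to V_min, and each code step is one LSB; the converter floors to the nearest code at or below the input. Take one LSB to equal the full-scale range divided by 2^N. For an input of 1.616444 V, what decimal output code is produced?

18264

Range is 5.8 V. LSB = 5.8 V / 2^16 ≈ 88.50 µV.
code = ⌊(V_in − V_min)/LSB⌋ = ⌊(V_in − V_min) × 2^16 / range⌋
     = ⌊(1.616444 − (0)) × 65536 / 5.8⌋ = ⌊1.616444 × 65536/5.8⌋
     = ⌊18264.702⌋ = 18264.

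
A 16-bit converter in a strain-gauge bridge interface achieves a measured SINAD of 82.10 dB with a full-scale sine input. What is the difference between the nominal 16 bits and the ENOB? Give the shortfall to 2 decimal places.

Effective bits = (82.10 − 1.76)/6.02 = 13.3455.
16 − 13.3455 = 2.65 bits below nominal.

2.65 bits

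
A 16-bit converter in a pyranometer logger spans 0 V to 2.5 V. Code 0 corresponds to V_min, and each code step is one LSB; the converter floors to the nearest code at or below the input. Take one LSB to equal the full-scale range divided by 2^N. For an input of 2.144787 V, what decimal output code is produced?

56224

Full-scale range = 2.5 V. LSB = 2.5 V / 2^16 ≈ 38.15 µV.
(V_in − V_min) × 2^16/range = (2.144787 − (0)) × 65536/2.5 = 56224.304.
Floor → code = 56224.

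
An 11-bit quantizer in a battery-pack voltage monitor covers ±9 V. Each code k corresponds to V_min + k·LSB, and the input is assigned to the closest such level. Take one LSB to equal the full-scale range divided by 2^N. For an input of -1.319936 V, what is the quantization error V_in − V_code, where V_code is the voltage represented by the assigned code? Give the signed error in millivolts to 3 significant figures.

−1.58 mV

The full-scale span is 9 − (-9) = 18 V. LSB = 18 V / 2^11 ≈ 8.789 mV.
Position in LSBs: (-1.319936 − (-9)) × 2048/18 = 873.8206; rounding gives k = 874.
Reconstructed level: -9 + 874 × 18/2048 V = -1.318359375 V.
V_in − V_code = -1.319936 − (-1.318359375) = −1.58 mV.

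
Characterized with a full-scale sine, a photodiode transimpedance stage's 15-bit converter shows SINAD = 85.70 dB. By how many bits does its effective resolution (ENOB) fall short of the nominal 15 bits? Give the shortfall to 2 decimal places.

N_eff = (85.70 − 1.76)/6.02 = 13.9435 bits.
Shortfall = 15 − 13.9435 = 1.0565 bits.

1.06 bits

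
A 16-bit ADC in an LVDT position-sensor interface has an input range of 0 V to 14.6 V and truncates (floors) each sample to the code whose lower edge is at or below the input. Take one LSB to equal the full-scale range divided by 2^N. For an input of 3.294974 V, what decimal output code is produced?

14790

Span = 14.6 V. LSB = 14.6 V / 2^16 ≈ 222.8 µV.
code = ⌊(V_in − V_min)/LSB⌋ = ⌊(V_in − V_min) × 2^16 / range⌋
     = ⌊(3.294974 − (0)) × 65536 / 14.6⌋ = ⌊3.294974 × 65536/14.6⌋
     = ⌊14790.371⌋ = 14790.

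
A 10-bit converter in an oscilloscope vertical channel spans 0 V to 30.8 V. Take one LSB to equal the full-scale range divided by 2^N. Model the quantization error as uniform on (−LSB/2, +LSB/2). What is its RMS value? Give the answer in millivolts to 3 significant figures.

V_FS = 30.8 V.
LSB = 30.8 V / 2^10 = 30.078 mV.
V_rms = LSB/√12 = 30.078 mV / √12 = 8.68 mV.

8.68 mV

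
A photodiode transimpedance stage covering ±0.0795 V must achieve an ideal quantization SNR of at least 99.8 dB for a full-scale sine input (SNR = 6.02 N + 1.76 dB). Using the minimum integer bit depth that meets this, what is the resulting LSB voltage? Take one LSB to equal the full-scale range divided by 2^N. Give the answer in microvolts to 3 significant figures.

The full-scale span is 0.0795 − (-0.0795) = 0.159 V.
Solving 6.02 N ≥ 99.8 − 1.76: N ≥ 16.286. Round up → N = 17.
One LSB is 0.159 V / 131072 = 1.21 µV.

1.21 µV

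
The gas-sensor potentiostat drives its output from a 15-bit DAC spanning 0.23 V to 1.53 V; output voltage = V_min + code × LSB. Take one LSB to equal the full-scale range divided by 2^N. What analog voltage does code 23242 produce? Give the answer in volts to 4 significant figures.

Full-scale range = 1.53 V − (0.23 V) = 1.3 V. LSB = 1.3 V / 2^15.
Output = V_min + (23242/32768) × range = 0.23 + 0.709290 × 1.3 V
      = 0.23 + 0.922076 = 1.15208 V.

1.152 V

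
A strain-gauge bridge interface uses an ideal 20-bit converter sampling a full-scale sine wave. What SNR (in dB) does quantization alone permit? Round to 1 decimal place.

122.2 dB

For an ideal N-bit converter with full-scale sine input, SNR = 6.02 N + 1.76 dB. SNR = 6.02 × 20 + 1.76 = 120.40 + 1.76 = 122.16 dB.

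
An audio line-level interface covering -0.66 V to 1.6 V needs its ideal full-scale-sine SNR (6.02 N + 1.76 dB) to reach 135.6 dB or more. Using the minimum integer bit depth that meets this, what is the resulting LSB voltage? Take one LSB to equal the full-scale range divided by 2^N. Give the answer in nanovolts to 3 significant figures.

Full-scale range = 1.6 V − (-0.66 V) = 2.26 V.
Solving 6.02 N ≥ 135.6 − 1.76: N ≥ 22.233. Round up → N = 23.
One LSB is 2.26 V / 8388608 = 269 nV.

269 nV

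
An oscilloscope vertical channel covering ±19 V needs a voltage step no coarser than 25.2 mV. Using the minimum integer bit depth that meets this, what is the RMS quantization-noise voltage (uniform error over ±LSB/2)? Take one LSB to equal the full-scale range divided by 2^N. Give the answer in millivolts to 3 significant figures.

Full-scale range = 19 V − (-19 V) = 38 V.
Need 2^N ≥ 38 V / 25.2 mV = 1508 → N_min = 11.
LSB = 38 V / 2^11 = 18.555 mV.
σ_q = LSB/√12 = 18.555 mV/3.4641 = 5.36 mV.

5.36 mV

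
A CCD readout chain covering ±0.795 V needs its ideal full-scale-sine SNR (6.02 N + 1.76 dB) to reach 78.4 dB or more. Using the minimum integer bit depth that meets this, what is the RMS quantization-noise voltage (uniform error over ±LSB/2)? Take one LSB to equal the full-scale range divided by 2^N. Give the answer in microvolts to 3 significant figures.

Full-scale range = 0.795 V − (-0.795 V) = 1.59 V.
Required N = ⌈(78.4 − 1.76)/6.02⌉ = ⌈12.731⌉ = 13.
LSB = 1.59 V / 2^13 = 194.09 µV.
V_rms = LSB/√12 = 56.0 µV.

56.0 µV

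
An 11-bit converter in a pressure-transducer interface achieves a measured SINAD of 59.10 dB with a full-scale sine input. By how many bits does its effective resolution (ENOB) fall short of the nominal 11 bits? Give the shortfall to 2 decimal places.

1.48 bits

Effective bits = (59.10 − 1.76)/6.02 = 9.5249.
11 − 9.5249 = 1.48 bits below nominal.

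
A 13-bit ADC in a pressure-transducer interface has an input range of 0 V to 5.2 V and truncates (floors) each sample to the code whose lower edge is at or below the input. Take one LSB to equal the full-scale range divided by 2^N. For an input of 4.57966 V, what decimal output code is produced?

7214

Span = 5.2 V. LSB = 5.2 V / 2^13 ≈ 0.6348 mV.
V_in − V_min = 4.57966 − (0) = 4.57966 V.
Divide by LSB: 4.57966 × 8192/5.2 = 7214.7259.
Truncating gives code 7214.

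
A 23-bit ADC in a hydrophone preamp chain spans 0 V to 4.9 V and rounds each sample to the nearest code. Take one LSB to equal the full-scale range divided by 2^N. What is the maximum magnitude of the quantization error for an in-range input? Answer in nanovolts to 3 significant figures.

292 nV

Range is 4.9 V.
LSB = 4.9 V / 2^23 = 0.58413 µV.
Worst-case error for round-to-nearest is half an LSB: 292 nV.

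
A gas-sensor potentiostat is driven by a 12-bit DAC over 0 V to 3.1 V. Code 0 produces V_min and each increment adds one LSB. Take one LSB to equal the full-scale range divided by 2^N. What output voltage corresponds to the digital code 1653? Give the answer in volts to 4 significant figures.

Full-scale range = 3.1 V. LSB = 3.1 V / 2^12.
V_out = 0 + 1653 × (3.1/4096) V
      = 0 V + 1.25105 V = 1.25105 V.

1.251 V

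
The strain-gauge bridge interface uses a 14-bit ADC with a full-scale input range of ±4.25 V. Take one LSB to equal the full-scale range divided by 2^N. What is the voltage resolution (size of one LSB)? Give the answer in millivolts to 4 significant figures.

0.5188 mV

Full-scale range = 4.25 V − (-4.25 V) = 8.5 V.
There are 2^14 = 16384 steps.
One LSB is 8.5 V / 16384 = 0.5188 mV.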